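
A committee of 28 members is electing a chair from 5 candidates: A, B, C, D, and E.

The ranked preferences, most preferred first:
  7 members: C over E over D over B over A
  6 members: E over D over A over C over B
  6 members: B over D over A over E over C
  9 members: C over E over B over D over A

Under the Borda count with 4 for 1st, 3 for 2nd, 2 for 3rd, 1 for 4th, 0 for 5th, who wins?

A: 7×0 + 6×2 + 6×2 + 9×0 = 24
B: 7×1 + 6×0 + 6×4 + 9×2 = 49
C: 7×4 + 6×1 + 6×0 + 9×4 = 70
D: 7×2 + 6×3 + 6×3 + 9×1 = 59
E: 7×3 + 6×4 + 6×1 + 9×3 = 78

E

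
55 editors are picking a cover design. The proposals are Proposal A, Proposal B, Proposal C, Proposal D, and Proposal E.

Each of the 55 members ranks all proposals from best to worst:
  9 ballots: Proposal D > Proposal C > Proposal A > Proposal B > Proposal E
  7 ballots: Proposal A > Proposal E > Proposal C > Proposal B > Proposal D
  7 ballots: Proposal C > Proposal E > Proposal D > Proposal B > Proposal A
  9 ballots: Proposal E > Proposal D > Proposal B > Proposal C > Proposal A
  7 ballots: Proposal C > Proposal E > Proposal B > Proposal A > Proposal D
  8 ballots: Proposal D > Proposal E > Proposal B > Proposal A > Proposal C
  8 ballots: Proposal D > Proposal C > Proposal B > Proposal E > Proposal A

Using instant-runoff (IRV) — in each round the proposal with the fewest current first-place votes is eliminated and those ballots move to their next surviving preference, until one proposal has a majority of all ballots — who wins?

Round 1: Proposal A 7, Proposal B 0, Proposal C 14, Proposal D 25, Proposal E 9. Proposal B eliminated.
Round 2: Proposal A 7, Proposal C 14, Proposal D 25, Proposal E 9. Proposal A eliminated.
Round 3: Proposal C 14, Proposal D 25, Proposal E 16. Proposal C eliminated.
Round 4: Proposal D 25, Proposal E 30. Proposal E has a majority (≥28).

Proposal E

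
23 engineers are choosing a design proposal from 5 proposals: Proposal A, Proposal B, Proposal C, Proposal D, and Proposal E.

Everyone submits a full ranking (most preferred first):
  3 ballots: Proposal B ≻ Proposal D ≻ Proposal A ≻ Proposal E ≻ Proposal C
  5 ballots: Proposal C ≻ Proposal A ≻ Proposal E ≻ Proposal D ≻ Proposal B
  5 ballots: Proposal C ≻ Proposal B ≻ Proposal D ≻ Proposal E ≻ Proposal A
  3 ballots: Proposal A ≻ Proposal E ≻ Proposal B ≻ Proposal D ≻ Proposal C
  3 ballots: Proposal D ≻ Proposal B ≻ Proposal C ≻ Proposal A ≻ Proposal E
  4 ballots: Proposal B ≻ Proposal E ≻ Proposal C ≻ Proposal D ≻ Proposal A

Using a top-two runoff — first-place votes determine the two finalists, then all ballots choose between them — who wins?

Proposal B

Round 1 first-place votes: Proposal A 3, Proposal B 7, Proposal C 10, Proposal D 3, Proposal E 0. Proposal C and Proposal B advance.
Runoff: Proposal C is ranked above Proposal B on 10 ballots, Proposal B above Proposal C on 13.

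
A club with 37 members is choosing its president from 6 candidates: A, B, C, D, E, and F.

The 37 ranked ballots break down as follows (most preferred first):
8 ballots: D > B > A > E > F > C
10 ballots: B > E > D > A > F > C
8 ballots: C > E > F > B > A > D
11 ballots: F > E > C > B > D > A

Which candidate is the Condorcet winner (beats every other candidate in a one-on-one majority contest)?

E

E vs A: 29–8
E vs B: 19–18
E vs C: 29–8
E vs D: 29–8
E vs F: 26–11
E beats every other candidate.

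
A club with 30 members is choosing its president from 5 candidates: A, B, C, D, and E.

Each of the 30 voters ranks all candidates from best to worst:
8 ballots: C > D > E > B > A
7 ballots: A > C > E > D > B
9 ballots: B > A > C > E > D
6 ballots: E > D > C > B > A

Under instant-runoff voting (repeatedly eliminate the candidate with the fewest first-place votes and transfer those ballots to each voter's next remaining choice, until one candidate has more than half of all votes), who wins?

C

Round 1: A 7, B 9, C 8, D 0, E 6. D eliminated.
Round 2: A 7, B 9, C 8, E 6. E eliminated.
Round 3: A 7, B 9, C 14. A eliminated.
Round 4: B 9, C 21. C has a majority (≥16).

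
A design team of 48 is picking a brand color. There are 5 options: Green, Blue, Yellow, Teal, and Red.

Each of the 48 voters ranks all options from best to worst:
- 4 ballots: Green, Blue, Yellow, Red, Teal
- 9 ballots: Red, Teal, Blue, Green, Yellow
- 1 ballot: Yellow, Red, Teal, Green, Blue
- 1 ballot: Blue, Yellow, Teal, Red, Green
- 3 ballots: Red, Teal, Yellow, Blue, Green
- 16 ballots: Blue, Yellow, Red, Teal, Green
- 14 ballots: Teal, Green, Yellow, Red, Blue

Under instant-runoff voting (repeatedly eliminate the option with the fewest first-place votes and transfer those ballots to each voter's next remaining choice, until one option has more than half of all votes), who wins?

Teal

Round 1: Green 4, Blue 17, Yellow 1, Teal 14, Red 12. Yellow eliminated.
Round 2: Green 4, Blue 17, Teal 14, Red 13. Green eliminated.
Round 3: Blue 21, Teal 14, Red 13. Red eliminated.
Round 4: Blue 21, Teal 27. Teal has a majority (≥25).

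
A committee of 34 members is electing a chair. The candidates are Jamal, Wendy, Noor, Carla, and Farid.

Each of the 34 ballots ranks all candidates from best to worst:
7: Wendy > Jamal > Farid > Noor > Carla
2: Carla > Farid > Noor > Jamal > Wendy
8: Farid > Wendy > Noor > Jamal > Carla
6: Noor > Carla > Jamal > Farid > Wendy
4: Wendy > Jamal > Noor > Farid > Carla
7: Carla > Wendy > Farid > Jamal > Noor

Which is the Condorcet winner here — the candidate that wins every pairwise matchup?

Wendy vs Jamal: 26–8
Wendy vs Noor: 26–8
Wendy vs Carla: 19–15
Wendy vs Farid: 18–16
Wendy beats every other candidate.

Wendy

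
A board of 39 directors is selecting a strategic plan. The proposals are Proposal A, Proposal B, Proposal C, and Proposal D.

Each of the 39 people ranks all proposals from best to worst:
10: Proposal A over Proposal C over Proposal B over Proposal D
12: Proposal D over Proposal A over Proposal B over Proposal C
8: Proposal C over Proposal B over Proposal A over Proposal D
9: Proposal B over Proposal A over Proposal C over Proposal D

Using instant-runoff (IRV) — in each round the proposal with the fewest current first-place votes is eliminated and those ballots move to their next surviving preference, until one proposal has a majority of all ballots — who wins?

Round 1: Proposal A 10, Proposal B 9, Proposal C 8, Proposal D 12. Proposal C eliminated.
Round 2: Proposal A 10, Proposal B 17, Proposal D 12. Proposal A eliminated.
Round 3: Proposal B 27, Proposal D 12. Proposal B has a majority (≥20).

Proposal B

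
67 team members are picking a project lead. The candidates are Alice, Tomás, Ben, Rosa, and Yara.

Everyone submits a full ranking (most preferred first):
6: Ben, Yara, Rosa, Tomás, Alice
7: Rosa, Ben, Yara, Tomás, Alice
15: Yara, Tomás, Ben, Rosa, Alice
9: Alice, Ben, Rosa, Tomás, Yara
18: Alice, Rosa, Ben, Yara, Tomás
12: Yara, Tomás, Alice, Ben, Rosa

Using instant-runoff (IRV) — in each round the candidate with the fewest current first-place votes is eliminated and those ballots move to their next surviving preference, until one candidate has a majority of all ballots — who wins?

Yara

Round 1: Alice 27, Tomás 0, Ben 6, Rosa 7, Yara 27. Tomás eliminated.
Round 2: Alice 27, Ben 6, Rosa 7, Yara 27. Ben eliminated.
Round 3: Alice 27, Rosa 7, Yara 33. Rosa eliminated.
Round 4: Alice 27, Yara 40. Yara has a majority (≥34).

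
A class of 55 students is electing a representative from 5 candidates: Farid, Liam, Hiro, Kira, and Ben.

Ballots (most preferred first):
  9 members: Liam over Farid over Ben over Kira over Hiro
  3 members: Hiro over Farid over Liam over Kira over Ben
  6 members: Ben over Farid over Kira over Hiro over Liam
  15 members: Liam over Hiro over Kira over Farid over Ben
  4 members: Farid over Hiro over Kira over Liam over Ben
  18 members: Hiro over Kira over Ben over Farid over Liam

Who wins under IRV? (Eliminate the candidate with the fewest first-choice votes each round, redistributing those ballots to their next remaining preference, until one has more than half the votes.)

Hiro

Round 1: Farid 4, Liam 24, Hiro 21, Kira 0, Ben 6. Kira eliminated.
Round 2: Farid 4, Liam 24, Hiro 21, Ben 6. Farid eliminated.
Round 3: Liam 24, Hiro 25, Ben 6. Ben eliminated.
Round 4: Liam 24, Hiro 31. Hiro has a majority (≥28).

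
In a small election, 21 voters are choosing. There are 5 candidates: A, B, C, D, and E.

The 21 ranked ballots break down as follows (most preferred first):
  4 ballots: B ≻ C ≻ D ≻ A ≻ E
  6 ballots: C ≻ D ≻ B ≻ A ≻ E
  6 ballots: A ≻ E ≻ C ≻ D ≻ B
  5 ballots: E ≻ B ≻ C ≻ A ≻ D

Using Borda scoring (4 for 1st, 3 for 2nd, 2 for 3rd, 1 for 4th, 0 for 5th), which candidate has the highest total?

C

A: 4×1 + 6×1 + 6×4 + 5×1 = 39
B: 4×4 + 6×2 + 6×0 + 5×3 = 43
C: 4×3 + 6×4 + 6×2 + 5×2 = 58
D: 4×2 + 6×3 + 6×1 + 5×0 = 32
E: 4×0 + 6×0 + 6×3 + 5×4 = 38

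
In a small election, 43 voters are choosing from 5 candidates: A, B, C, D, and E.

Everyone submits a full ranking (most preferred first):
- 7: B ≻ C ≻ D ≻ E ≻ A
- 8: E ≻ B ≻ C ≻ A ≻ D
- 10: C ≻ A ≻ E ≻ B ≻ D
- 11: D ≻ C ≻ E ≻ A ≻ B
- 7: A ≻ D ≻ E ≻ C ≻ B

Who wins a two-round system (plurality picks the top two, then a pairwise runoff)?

C

Round 1 first-place votes: A 7, B 7, C 10, D 11, E 8. D and C advance.
Runoff: D is ranked above C on 18 ballots, C above D on 25.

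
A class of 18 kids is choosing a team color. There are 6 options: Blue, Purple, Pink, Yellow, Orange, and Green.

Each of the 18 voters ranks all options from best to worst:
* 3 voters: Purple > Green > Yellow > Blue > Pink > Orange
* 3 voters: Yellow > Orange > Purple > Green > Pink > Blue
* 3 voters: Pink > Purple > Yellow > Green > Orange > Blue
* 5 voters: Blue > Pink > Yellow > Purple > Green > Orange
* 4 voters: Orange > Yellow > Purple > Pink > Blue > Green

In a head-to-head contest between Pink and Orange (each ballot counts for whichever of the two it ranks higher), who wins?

Pink

Pink is ranked above Orange on 11 ballots; Orange above Pink on 7.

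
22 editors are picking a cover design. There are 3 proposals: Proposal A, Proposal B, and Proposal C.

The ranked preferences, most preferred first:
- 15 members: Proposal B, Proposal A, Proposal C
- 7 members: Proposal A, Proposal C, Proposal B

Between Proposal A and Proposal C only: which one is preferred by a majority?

Proposal A is ranked above Proposal C on 22 ballots; Proposal C above Proposal A on 0.

Proposal A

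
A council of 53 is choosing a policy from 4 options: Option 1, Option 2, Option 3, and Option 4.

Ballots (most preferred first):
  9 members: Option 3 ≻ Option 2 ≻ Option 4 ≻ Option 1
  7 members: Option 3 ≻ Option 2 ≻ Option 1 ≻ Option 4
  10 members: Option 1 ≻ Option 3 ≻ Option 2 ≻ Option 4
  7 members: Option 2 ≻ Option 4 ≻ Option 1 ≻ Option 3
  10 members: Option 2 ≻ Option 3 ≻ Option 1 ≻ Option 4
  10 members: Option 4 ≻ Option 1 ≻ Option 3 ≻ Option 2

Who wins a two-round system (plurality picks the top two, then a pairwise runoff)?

Round 1 first-place votes: Option 1 10, Option 2 17, Option 3 16, Option 4 10. Option 2 and Option 3 advance.
Runoff: Option 2 is ranked above Option 3 on 17 ballots, Option 3 above Option 2 on 36.

Option 3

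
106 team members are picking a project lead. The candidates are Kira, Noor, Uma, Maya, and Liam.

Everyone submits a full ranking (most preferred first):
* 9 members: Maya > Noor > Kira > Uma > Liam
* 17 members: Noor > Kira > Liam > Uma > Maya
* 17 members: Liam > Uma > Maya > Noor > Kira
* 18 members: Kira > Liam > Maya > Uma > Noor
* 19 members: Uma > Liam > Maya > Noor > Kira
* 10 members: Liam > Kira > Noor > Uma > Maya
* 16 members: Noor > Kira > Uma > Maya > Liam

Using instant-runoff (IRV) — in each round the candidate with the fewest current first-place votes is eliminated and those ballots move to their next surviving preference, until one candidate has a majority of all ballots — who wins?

Liam

Round 1: Kira 18, Noor 33, Uma 19, Maya 9, Liam 27. Maya eliminated.
Round 2: Kira 18, Noor 42, Uma 19, Liam 27. Kira eliminated.
Round 3: Noor 42, Uma 19, Liam 45. Uma eliminated.
Round 4: Noor 42, Liam 64. Liam has a majority (≥54).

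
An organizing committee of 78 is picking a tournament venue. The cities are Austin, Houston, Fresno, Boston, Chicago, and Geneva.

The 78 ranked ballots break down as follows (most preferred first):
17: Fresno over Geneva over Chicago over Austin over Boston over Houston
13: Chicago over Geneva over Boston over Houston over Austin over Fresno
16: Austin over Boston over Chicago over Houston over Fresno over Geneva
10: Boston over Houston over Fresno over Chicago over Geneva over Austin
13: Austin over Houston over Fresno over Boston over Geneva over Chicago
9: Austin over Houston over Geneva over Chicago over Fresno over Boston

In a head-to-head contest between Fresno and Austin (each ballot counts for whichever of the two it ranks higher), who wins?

Fresno is ranked above Austin on 27 ballots; Austin above Fresno on 51.

Austin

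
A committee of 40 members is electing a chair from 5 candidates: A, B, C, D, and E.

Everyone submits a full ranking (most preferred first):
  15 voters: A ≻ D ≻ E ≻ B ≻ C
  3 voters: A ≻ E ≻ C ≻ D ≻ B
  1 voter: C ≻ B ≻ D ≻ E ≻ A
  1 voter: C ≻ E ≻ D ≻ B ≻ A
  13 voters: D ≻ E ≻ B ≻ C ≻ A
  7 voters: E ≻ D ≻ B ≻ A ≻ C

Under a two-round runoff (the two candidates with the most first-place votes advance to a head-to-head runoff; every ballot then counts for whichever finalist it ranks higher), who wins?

Round 1 first-place votes: A 18, B 0, C 2, D 13, E 7. A and D advance.
Runoff: A is ranked above D on 18 ballots, D above A on 22.

D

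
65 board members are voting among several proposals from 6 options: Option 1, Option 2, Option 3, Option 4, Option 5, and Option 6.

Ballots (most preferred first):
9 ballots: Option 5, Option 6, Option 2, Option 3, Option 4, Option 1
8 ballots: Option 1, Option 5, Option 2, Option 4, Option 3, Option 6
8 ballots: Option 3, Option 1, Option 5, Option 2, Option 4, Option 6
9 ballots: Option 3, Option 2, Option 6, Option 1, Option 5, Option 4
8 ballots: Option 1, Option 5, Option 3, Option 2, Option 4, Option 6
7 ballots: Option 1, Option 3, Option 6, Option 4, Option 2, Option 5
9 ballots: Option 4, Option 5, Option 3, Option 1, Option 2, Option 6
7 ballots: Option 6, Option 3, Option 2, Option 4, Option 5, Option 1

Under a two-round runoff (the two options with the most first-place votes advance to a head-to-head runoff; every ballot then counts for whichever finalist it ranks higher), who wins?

Round 1 first-place votes: Option 1 23, Option 2 0, Option 3 17, Option 4 9, Option 5 9, Option 6 7. Option 1 and Option 3 advance.
Runoff: Option 1 is ranked above Option 3 on 23 ballots, Option 3 above Option 1 on 42.

Option 3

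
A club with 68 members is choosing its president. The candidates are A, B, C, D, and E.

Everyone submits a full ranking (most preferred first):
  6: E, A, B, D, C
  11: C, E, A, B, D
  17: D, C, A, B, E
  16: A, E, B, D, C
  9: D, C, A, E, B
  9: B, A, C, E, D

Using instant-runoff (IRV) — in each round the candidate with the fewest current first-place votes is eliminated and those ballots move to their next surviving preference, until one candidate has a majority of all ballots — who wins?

A

Round 1: A 16, B 9, C 11, D 26, E 6. E eliminated.
Round 2: A 22, B 9, C 11, D 26. B eliminated.
Round 3: A 31, C 11, D 26. C eliminated.
Round 4: A 42, D 26. A has a majority (≥35).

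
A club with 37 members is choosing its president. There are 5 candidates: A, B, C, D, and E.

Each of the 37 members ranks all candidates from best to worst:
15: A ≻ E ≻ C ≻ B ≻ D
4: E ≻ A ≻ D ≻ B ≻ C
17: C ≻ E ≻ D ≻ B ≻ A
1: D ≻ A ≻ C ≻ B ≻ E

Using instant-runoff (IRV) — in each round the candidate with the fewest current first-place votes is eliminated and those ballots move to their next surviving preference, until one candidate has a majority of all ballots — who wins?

A

Round 1: A 15, B 0, C 17, D 1, E 4. B eliminated.
Round 2: A 15, C 17, D 1, E 4. D eliminated.
Round 3: A 16, C 17, E 4. E eliminated.
Round 4: A 20, C 17. A has a majority (≥19).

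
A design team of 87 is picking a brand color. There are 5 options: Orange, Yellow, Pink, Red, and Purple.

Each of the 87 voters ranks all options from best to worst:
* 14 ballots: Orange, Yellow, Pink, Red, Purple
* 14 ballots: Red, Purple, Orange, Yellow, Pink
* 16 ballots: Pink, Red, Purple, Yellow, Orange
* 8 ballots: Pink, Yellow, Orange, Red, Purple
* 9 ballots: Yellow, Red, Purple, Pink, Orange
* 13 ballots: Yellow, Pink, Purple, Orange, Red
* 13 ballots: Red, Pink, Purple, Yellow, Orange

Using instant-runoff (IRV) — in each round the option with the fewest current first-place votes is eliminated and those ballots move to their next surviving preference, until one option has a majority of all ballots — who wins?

Yellow

Round 1: Orange 14, Yellow 22, Pink 24, Red 27, Purple 0. Purple eliminated.
Round 2: Orange 14, Yellow 22, Pink 24, Red 27. Orange eliminated.
Round 3: Yellow 36, Pink 24, Red 27. Pink eliminated.
Round 4: Yellow 44, Red 43. Yellow has a majority (≥44).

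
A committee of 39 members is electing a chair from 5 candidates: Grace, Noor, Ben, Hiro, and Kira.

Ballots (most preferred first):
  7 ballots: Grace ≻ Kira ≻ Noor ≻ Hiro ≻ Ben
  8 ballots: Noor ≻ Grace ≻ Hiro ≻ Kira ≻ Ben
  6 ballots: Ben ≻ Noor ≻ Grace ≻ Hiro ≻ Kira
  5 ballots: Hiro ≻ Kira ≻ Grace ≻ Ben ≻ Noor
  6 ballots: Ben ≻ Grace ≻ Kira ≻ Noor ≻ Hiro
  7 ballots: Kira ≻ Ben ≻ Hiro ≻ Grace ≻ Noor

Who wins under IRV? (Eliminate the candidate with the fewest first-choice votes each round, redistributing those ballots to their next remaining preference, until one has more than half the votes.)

Kira

Round 1: Grace 7, Noor 8, Ben 12, Hiro 5, Kira 7. Hiro eliminated.
Round 2: Grace 7, Noor 8, Ben 12, Kira 12. Grace eliminated.
Round 3: Noor 8, Ben 12, Kira 19. Noor eliminated.
Round 4: Ben 12, Kira 27. Kira has a majority (≥20).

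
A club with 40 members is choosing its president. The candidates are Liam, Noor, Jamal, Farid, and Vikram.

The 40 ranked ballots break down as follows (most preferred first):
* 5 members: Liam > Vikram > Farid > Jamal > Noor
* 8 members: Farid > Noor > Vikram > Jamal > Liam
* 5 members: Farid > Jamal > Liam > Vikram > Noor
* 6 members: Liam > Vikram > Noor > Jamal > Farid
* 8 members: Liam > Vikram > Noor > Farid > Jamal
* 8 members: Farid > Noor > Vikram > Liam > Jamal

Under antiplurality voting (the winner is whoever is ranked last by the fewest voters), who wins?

Vikram

Last-place votes: Liam 8, Noor 10, Jamal 16, Farid 6, Vikram 0.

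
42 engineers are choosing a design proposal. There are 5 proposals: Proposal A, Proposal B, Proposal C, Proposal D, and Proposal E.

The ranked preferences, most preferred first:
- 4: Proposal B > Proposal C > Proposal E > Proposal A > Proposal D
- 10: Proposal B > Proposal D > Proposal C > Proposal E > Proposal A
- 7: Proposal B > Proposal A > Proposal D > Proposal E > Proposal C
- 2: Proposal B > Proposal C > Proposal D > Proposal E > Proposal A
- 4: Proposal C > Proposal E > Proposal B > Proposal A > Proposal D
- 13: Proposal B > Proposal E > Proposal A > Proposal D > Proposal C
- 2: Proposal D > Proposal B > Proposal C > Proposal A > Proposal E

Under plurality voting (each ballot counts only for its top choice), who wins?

First-place votes: Proposal A 0, Proposal B 36, Proposal C 4, Proposal D 2, Proposal E 0.

Proposal B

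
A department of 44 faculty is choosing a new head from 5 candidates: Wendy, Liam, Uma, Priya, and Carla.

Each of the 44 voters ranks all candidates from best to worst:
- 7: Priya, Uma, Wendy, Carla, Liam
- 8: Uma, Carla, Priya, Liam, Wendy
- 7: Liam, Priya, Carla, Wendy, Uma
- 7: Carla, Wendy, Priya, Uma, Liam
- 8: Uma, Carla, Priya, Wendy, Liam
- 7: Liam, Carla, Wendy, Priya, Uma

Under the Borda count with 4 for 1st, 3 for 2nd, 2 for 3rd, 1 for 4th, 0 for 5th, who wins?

Carla

Wendy: 7×2 + 8×0 + 7×1 + 7×3 + 8×1 + 7×2 = 64
Liam: 7×0 + 8×1 + 7×4 + 7×0 + 8×0 + 7×4 = 64
Uma: 7×3 + 8×4 + 7×0 + 7×1 + 8×4 + 7×0 = 92
Priya: 7×4 + 8×2 + 7×3 + 7×2 + 8×2 + 7×1 = 102
Carla: 7×1 + 8×3 + 7×2 + 7×4 + 8×3 + 7×3 = 118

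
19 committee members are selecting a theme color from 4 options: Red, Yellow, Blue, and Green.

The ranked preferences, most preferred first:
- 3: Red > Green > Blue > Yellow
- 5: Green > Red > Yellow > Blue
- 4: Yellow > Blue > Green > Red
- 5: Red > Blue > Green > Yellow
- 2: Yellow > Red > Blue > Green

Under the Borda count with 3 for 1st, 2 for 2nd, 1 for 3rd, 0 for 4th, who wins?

Red: 3×3 + 5×2 + 4×0 + 5×3 + 2×2 = 38
Yellow: 3×0 + 5×1 + 4×3 + 5×0 + 2×3 = 23
Blue: 3×1 + 5×0 + 4×2 + 5×2 + 2×1 = 23
Green: 3×2 + 5×3 + 4×1 + 5×1 + 2×0 = 30

Red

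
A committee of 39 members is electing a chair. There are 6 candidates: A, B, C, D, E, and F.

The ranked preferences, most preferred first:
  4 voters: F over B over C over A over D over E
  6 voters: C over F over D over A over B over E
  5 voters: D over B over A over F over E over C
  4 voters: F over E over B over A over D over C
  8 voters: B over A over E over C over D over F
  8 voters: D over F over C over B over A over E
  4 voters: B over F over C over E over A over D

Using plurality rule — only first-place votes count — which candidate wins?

First-place votes: A 0, B 12, C 6, D 13, E 0, F 8.

D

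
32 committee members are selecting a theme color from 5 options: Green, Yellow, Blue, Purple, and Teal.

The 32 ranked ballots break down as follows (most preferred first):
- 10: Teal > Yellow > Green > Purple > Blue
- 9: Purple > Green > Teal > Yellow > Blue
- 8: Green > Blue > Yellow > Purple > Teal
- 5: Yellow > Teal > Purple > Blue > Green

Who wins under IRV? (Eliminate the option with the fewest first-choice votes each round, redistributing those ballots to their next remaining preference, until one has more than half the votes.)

Purple

Round 1: Green 8, Yellow 5, Blue 0, Purple 9, Teal 10. Blue eliminated.
Round 2: Green 8, Yellow 5, Purple 9, Teal 10. Yellow eliminated.
Round 3: Green 8, Purple 9, Teal 15. Green eliminated.
Round 4: Purple 17, Teal 15. Purple has a majority (≥17).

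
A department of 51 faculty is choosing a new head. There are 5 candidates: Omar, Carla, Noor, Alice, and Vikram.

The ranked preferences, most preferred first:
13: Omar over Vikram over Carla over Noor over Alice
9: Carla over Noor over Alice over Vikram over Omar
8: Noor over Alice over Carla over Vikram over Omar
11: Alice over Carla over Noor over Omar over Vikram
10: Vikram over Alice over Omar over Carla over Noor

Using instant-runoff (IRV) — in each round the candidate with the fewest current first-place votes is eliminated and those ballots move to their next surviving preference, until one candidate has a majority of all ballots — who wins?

Round 1: Omar 13, Carla 9, Noor 8, Alice 11, Vikram 10. Noor eliminated.
Round 2: Omar 13, Carla 9, Alice 19, Vikram 10. Carla eliminated.
Round 3: Omar 13, Alice 28, Vikram 10. Alice has a majority (≥26).

Alice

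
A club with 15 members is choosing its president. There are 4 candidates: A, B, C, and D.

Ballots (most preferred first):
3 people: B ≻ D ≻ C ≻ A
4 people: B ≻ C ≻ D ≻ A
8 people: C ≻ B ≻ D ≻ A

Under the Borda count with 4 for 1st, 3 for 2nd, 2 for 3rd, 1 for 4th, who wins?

B

A: 3×1 + 4×1 + 8×1 = 15
B: 3×4 + 4×4 + 8×3 = 52
C: 3×2 + 4×3 + 8×4 = 50
D: 3×3 + 4×2 + 8×2 = 33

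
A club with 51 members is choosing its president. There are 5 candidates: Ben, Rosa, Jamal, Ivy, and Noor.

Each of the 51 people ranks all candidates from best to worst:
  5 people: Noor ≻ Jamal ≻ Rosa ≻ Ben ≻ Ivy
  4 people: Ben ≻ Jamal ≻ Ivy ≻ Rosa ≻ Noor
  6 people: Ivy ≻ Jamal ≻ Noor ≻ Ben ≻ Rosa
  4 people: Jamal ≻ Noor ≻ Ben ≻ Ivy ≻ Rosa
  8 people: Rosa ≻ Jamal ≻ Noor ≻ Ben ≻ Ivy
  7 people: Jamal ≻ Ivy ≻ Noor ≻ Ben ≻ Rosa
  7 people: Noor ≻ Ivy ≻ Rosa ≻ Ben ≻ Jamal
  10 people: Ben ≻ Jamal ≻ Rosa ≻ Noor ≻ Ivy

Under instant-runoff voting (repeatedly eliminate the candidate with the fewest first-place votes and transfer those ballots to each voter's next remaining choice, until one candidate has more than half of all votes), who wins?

Jamal

Round 1: Ben 14, Rosa 8, Jamal 11, Ivy 6, Noor 12. Ivy eliminated.
Round 2: Ben 14, Rosa 8, Jamal 17, Noor 12. Rosa eliminated.
Round 3: Ben 14, Jamal 25, Noor 12. Noor eliminated.
Round 4: Ben 21, Jamal 30. Jamal has a majority (≥26).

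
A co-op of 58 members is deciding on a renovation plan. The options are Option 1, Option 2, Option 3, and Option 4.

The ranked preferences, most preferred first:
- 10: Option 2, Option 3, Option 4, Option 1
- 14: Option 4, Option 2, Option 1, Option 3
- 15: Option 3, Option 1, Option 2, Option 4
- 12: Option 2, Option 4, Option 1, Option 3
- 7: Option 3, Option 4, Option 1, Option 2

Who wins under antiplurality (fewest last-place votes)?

Option 2

Last-place votes: Option 1 10, Option 2 7, Option 3 26, Option 4 15.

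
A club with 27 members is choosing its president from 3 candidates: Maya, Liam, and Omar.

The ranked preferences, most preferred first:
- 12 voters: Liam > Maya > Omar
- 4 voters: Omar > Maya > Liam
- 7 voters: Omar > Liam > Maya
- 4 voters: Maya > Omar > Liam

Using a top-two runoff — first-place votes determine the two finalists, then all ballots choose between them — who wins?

Round 1 first-place votes: Maya 4, Liam 12, Omar 11. Liam and Omar advance.
Runoff: Liam is ranked above Omar on 12 ballots, Omar above Liam on 15.

Omar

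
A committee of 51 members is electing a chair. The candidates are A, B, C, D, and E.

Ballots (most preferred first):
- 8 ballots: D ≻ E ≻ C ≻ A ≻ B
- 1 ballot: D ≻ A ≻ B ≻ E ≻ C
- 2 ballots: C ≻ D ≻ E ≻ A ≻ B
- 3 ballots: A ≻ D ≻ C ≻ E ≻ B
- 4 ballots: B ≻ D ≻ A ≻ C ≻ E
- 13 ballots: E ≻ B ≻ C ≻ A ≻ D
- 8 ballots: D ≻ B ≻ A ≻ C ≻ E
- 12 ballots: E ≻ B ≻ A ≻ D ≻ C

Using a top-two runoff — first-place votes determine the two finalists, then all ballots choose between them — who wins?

D

Round 1 first-place votes: A 3, B 4, C 2, D 17, E 25. E and D advance.
Runoff: E is ranked above D on 25 ballots, D above E on 26.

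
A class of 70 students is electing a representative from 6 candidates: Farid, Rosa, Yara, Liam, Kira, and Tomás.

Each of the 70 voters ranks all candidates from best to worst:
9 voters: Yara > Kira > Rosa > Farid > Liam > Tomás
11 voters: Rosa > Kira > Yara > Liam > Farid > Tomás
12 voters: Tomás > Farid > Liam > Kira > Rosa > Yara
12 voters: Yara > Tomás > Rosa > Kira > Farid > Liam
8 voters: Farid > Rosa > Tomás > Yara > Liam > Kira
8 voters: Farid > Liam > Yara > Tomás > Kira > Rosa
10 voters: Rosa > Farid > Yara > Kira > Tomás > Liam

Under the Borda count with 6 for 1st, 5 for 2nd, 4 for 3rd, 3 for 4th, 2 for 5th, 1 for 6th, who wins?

Rosa

Farid: 9×3 + 11×2 + 12×5 + 12×2 + 8×6 + 8×6 + 10×5 = 279
Rosa: 9×4 + 11×6 + 12×2 + 12×4 + 8×5 + 8×1 + 10×6 = 282
Yara: 9×6 + 11×4 + 12×1 + 12×6 + 8×3 + 8×4 + 10×4 = 278
Liam: 9×2 + 11×3 + 12×4 + 12×1 + 8×2 + 8×5 + 10×1 = 177
Kira: 9×5 + 11×5 + 12×3 + 12×3 + 8×1 + 8×2 + 10×3 = 226
Tomás: 9×1 + 11×1 + 12×6 + 12×5 + 8×4 + 8×3 + 10×2 = 228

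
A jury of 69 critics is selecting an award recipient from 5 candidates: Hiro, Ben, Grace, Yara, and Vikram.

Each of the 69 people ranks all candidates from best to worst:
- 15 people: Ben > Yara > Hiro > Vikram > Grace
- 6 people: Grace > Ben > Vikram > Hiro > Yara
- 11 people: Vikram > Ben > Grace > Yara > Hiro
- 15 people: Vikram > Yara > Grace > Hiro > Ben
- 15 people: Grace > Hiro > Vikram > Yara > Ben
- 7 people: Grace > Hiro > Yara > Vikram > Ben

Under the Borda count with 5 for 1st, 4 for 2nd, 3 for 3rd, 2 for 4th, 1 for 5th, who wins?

Hiro: 15×3 + 6×2 + 11×1 + 15×2 + 15×4 + 7×4 = 186
Ben: 15×5 + 6×4 + 11×4 + 15×1 + 15×1 + 7×1 = 180
Grace: 15×1 + 6×5 + 11×3 + 15×3 + 15×5 + 7×5 = 233
Yara: 15×4 + 6×1 + 11×2 + 15×4 + 15×2 + 7×3 = 199
Vikram: 15×2 + 6×3 + 11×5 + 15×5 + 15×3 + 7×2 = 237

Vikram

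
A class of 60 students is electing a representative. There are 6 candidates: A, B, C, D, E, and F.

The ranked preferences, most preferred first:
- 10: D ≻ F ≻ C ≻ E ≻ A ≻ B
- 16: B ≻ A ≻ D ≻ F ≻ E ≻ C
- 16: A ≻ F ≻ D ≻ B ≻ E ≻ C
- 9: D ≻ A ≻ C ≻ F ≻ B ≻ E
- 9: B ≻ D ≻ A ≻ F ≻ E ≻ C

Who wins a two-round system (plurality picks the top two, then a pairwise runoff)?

D

Round 1 first-place votes: A 16, B 25, C 0, D 19, E 0, F 0. B and D advance.
Runoff: B is ranked above D on 25 ballots, D above B on 35.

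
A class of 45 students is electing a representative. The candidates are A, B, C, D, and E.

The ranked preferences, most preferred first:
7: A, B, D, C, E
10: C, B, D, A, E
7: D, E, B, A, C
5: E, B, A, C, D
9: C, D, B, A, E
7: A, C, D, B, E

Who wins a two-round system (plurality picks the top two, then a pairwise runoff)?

Round 1 first-place votes: A 14, B 0, C 19, D 7, E 5. C and A advance.
Runoff: C is ranked above A on 19 ballots, A above C on 26.

A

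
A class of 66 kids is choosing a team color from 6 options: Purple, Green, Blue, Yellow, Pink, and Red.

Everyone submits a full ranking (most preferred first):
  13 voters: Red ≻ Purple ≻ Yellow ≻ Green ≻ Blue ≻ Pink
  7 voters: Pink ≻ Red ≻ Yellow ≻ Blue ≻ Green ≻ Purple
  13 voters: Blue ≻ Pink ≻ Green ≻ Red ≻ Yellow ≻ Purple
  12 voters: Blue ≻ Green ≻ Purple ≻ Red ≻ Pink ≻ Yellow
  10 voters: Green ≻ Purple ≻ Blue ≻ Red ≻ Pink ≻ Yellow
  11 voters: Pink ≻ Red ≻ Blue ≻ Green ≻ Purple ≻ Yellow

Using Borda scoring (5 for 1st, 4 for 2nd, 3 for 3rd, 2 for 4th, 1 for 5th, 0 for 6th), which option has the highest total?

Blue

Purple: 13×4 + 7×0 + 13×0 + 12×3 + 10×4 + 11×1 = 139
Green: 13×2 + 7×1 + 13×3 + 12×4 + 10×5 + 11×2 = 192
Blue: 13×1 + 7×2 + 13×5 + 12×5 + 10×3 + 11×3 = 215
Yellow: 13×3 + 7×3 + 13×1 + 12×0 + 10×0 + 11×0 = 73
Pink: 13×0 + 7×5 + 13×4 + 12×1 + 10×1 + 11×5 = 164
Red: 13×5 + 7×4 + 13×2 + 12×2 + 10×2 + 11×4 = 207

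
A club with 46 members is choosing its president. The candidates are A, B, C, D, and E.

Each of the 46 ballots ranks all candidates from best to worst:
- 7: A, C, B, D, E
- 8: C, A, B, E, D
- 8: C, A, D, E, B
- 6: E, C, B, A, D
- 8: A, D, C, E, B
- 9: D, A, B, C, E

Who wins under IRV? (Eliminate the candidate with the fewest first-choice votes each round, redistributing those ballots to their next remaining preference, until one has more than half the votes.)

Round 1: A 15, B 0, C 16, D 9, E 6. B eliminated.
Round 2: A 15, C 16, D 9, E 6. E eliminated.
Round 3: A 15, C 22, D 9. D eliminated.
Round 4: A 24, C 22. A has a majority (≥24).

A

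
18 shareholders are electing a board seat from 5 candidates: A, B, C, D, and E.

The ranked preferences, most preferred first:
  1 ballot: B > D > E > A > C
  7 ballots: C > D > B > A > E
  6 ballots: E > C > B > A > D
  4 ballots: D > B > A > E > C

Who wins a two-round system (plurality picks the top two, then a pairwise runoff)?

E

Round 1 first-place votes: A 0, B 1, C 7, D 4, E 6. C and E advance.
Runoff: C is ranked above E on 7 ballots, E above C on 11.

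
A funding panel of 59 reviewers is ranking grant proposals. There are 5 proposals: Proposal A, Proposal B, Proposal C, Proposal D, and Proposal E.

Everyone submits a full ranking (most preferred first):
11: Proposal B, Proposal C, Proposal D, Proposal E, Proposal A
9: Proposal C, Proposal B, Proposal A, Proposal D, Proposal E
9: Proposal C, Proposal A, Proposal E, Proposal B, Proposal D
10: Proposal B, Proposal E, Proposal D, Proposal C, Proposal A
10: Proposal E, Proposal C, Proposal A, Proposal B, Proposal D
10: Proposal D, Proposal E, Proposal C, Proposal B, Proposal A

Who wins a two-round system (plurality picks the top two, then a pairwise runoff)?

Proposal C

Round 1 first-place votes: Proposal A 0, Proposal B 21, Proposal C 18, Proposal D 10, Proposal E 10. Proposal B and Proposal C advance.
Runoff: Proposal B is ranked above Proposal C on 21 ballots, Proposal C above Proposal B on 38.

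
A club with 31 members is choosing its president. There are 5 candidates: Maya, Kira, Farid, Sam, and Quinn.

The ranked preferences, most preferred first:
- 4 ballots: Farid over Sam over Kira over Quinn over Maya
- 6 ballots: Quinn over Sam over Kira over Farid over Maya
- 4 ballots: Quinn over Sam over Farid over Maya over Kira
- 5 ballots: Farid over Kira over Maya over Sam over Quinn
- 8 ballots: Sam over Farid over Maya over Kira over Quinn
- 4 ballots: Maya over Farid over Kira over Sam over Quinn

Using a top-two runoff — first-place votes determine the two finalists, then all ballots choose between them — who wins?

Farid

Round 1 first-place votes: Maya 4, Kira 0, Farid 9, Sam 8, Quinn 10. Quinn and Farid advance.
Runoff: Quinn is ranked above Farid on 10 ballots, Farid above Quinn on 21.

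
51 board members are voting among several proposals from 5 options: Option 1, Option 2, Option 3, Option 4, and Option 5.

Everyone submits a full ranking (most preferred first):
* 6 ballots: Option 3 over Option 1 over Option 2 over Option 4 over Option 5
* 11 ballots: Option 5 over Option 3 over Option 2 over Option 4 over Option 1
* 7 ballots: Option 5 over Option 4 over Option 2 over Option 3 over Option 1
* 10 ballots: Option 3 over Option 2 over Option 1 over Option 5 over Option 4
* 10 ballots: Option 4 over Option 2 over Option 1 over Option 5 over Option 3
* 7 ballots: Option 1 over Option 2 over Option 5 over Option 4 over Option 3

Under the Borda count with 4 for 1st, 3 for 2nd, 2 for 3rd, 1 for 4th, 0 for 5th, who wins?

Option 1: 6×3 + 11×0 + 7×0 + 10×2 + 10×2 + 7×4 = 86
Option 2: 6×2 + 11×2 + 7×2 + 10×3 + 10×3 + 7×3 = 129
Option 3: 6×4 + 11×3 + 7×1 + 10×4 + 10×0 + 7×0 = 104
Option 4: 6×1 + 11×1 + 7×3 + 10×0 + 10×4 + 7×1 = 85
Option 5: 6×0 + 11×4 + 7×4 + 10×1 + 10×1 + 7×2 = 106

Option 2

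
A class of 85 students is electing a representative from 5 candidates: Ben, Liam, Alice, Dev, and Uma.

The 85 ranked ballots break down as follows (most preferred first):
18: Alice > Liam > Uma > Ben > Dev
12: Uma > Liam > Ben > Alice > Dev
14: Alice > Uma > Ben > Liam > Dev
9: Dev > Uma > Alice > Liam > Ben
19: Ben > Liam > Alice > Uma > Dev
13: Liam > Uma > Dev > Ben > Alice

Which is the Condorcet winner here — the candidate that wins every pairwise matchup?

Liam

Liam vs Ben: 52–33
Liam vs Alice: 44–41
Liam vs Dev: 76–9
Liam vs Uma: 50–35
Liam beats every other candidate.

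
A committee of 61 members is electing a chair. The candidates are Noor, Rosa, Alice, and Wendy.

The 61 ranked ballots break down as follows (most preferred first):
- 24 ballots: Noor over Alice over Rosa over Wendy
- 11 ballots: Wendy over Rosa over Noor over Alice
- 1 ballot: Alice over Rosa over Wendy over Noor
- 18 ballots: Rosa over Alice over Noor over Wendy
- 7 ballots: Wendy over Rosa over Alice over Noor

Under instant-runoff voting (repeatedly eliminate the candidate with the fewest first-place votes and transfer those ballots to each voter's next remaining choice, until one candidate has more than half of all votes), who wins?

Round 1: Noor 24, Rosa 18, Alice 1, Wendy 18. Alice eliminated.
Round 2: Noor 24, Rosa 19, Wendy 18. Wendy eliminated.
Round 3: Noor 24, Rosa 37. Rosa has a majority (≥31).

Rosa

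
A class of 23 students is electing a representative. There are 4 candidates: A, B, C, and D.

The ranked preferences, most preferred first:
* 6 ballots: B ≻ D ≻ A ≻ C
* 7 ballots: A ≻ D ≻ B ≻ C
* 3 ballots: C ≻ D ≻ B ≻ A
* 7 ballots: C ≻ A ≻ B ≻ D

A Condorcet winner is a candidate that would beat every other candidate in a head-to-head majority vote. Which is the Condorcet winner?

A vs B: 14–9
A vs C: 13–10
A vs D: 14–9
A beats every other candidate.

A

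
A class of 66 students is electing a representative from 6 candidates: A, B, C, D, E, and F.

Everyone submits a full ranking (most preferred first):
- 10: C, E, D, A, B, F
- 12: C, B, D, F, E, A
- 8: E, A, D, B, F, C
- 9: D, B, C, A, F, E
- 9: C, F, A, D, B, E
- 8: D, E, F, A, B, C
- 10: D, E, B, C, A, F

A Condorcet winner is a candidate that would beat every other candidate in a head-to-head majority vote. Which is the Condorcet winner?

D

D vs A: 49–17
D vs B: 54–12
D vs C: 35–31
D vs E: 48–18
D vs F: 57–9
D beats every other candidate.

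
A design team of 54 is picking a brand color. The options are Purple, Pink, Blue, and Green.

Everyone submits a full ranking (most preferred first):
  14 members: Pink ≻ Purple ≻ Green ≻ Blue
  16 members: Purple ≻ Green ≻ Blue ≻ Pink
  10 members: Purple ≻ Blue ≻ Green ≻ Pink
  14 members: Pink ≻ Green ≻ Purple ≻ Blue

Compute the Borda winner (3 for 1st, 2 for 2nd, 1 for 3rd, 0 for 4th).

Purple

Purple: 14×2 + 16×3 + 10×3 + 14×1 = 120
Pink: 14×3 + 16×0 + 10×0 + 14×3 = 84
Blue: 14×0 + 16×1 + 10×2 + 14×0 = 36
Green: 14×1 + 16×2 + 10×1 + 14×2 = 84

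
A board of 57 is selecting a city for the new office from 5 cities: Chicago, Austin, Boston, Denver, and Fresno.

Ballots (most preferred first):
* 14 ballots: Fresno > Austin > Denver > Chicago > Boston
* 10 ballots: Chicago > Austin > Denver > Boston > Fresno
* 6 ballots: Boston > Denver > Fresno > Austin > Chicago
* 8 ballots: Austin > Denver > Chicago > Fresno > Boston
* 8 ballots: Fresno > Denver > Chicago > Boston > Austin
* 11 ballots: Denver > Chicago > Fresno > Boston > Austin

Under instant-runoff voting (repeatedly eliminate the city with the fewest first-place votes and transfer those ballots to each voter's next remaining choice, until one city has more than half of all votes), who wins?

Round 1: Chicago 10, Austin 8, Boston 6, Denver 11, Fresno 22. Boston eliminated.
Round 2: Chicago 10, Austin 8, Denver 17, Fresno 22. Austin eliminated.
Round 3: Chicago 10, Denver 25, Fresno 22. Chicago eliminated.
Round 4: Denver 35, Fresno 22. Denver has a majority (≥29).

Denver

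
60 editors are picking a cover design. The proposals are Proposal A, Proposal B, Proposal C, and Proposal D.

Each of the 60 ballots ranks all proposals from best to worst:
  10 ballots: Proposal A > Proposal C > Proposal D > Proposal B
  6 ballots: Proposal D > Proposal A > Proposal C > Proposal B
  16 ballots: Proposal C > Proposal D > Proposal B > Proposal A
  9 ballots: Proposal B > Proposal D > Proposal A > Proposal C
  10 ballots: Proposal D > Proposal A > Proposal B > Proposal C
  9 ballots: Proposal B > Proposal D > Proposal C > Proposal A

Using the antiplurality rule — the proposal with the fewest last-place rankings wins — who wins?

Proposal D

Last-place votes: Proposal A 25, Proposal B 16, Proposal C 19, Proposal D 0.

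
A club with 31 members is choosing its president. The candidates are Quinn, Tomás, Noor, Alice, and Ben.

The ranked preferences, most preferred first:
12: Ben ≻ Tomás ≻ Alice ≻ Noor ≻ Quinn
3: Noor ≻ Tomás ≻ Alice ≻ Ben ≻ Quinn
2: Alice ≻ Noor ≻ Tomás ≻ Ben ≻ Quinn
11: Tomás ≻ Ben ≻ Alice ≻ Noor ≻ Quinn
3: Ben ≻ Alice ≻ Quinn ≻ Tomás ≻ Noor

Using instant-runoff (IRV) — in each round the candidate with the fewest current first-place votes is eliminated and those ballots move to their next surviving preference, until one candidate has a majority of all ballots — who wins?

Round 1: Quinn 0, Tomás 11, Noor 3, Alice 2, Ben 15. Quinn eliminated.
Round 2: Tomás 11, Noor 3, Alice 2, Ben 15. Alice eliminated.
Round 3: Tomás 11, Noor 5, Ben 15. Noor eliminated.
Round 4: Tomás 16, Ben 15. Tomás has a majority (≥16).

Tomás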